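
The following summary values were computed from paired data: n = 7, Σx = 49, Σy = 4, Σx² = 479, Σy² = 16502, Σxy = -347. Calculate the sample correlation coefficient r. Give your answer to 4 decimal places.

-0.2503

Numerator: nΣxy − (Σx)(Σy) = 7·(-347) − (49)(4) = -2625
Denominator: √[(nΣx²−(Σx)²)(nΣy²−(Σy)²)]
  nΣx²−(Σx)² = 7·479 − 2401 = 952;  nΣy²−(Σy)² = 7·16502 − 16 = 115498
  √(952·115498) = √109954096 = 10485.8999
r = -2625 / 10485.8999 = -0.2503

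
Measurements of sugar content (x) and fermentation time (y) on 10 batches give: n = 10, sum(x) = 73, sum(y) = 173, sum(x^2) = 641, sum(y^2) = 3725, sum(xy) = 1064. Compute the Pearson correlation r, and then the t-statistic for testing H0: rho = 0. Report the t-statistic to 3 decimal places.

-2.828

S_xy = nΣxy − ΣxΣy = 10·1064 − 73·173 = 10640 − 12629 = -1989
S_xx = nΣx² − (Σx)² = 10·641 − 73² = 6410 − 5329 = 1081
S_yy = nΣy² − (Σy)² = 10·3725 − 173² = 37250 − 29929 = 7321
r = S_xy / √(S_xx·S_yy) = -1989 / √(1081·7321) = -1989 / √7914001 = -1989 / 2813.1834 = -0.7070
t = r·√(n−2)/√(1−r²) = -0.7070·√8 / √(1−0.499849) = -1.999698 / 0.707214 = -2.828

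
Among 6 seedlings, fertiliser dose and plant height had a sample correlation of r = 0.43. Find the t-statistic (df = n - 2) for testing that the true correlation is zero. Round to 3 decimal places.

1 − r² = 1 − 0.1849 = 0.8151;  √(1−r²) = 0.902829
√(n−2) = √4 = 2.000000
t = r·√(n−2)/√(1−r²) = 0.43 · 2.000000 / 0.902829 = 0.953

0.953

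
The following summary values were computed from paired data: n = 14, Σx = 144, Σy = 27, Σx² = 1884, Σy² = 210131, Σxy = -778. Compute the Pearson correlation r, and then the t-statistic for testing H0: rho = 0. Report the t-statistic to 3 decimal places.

-0.400

S_xy = nΣxy − ΣxΣy = 14·(-778) − 144·27 = -10892 − 3888 = -14780
S_xx = nΣx² − (Σx)² = 14·1884 − 144² = 26376 − 20736 = 5640
S_yy = nΣy² − (Σy)² = 14·210131 − 27² = 2941834 − 729 = 2941105
r = S_xy / √(S_xx·S_yy) = -14780 / √(5640·2941105) = -14780 / √16587832200 = -14780 / 128793.7584 = -0.1148
t = r·√(n−2)/√(1−r²) = -0.1148·√12 / √(1−0.013179) = -0.397679 / 0.993389 = -0.400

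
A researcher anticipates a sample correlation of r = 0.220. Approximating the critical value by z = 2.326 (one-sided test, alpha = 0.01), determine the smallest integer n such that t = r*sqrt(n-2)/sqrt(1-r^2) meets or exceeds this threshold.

109

r√(n−2)/√(1−r²) ≥ 2.326  ⇔  n−2 ≥ (2.326)²·(1−r²)/r²
(1−r²)/r² = (1−0.048400)/0.048400 = 19.6612
n ≥ 2 + 5.410276·19.6612 = 2 + 106.3725 = 108.3725
⌈108.3725⌉ = 109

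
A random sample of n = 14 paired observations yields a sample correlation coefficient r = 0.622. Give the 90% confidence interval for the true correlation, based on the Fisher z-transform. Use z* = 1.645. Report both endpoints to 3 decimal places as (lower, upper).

Fisher z: z_r = atanh(r) = ½·ln((1+0.622)/(1−0.622)) = 0.728261
SE(z) = 1/√(n−3) = 1/√11 = 0.301511
90% ⇒ z* = 1.645; margin = 1.645·0.301511 = 0.495986
CI on z-scale: (0.232275, 1.224247)
Back-transform: tanh(0.232275) = 0.228186, tanh(1.224247) = 0.840903

(0.228, 0.841)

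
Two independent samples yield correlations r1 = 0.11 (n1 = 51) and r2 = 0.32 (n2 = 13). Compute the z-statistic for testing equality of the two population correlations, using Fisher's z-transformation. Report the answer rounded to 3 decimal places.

-0.636

Fisher z-transforms: z1 = atanh(0.11) = 0.110447, z2 = atanh(0.32) = 0.331647; difference d = -0.221200
Var(d) = 1/48 + 1/10 = 0.0208333 + 0.1000000 = 0.1208333
z = d/√Var(d) = -0.221200 / √0.1208333 = -0.221200 / 0.347611 = -0.636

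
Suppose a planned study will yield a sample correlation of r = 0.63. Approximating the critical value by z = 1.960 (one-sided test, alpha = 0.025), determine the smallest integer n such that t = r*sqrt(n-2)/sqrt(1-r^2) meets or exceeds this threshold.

8

r√(n−2)/√(1−r²) ≥ 1.960  ⇔  n−2 ≥ (1.960)²·(1−r²)/r²
(1−r²)/r² = (1−0.3969)/0.3969 = 1.5195
n ≥ 2 + 3.8416·1.5195 = 2 + 5.8373 = 7.8373
⌈7.8373⌉ = 8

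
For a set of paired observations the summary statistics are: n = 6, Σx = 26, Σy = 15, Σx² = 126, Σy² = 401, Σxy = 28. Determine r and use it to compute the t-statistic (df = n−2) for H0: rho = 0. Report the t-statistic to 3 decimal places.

S_xy = nΣxy − ΣxΣy = 6·28 − 26·15 = 168 − 390 = -222
S_xx = nΣx² − (Σx)² = 6·126 − 26² = 756 − 676 = 80
S_yy = nΣy² − (Σy)² = 6·401 − 15² = 2406 − 225 = 2181
r = S_xy / √(S_xx·S_yy) = -222 / √(80·2181) = -222 / √174480 = -222 / 417.7080 = -0.5315
t = r·√(n−2)/√(1−r²) = -0.5315·√4 / √(1−0.282492) = -1.063000 / 0.847058 = -1.255

-1.255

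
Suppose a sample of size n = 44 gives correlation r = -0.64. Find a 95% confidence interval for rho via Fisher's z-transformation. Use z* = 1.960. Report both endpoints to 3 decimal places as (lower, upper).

z_r = atanh(-0.64) = -0.758174;  SE = 1/√(n−3) = 1/√41 = 0.156174
z-limits: -0.758174 ± 1.960·0.156174 = -0.758174 ± 0.306101 = [-1.064275, -0.452073]
ρ-limits: (tanh -1.064275, tanh -0.452073) = (-0.787, -0.424)

(-0.787, -0.424)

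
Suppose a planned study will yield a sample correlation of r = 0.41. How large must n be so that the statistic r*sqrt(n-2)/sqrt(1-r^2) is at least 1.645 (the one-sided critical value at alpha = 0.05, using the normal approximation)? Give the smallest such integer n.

16

r√(n−2)/√(1−r²) ≥ 1.645  ⇔  n−2 ≥ (1.645)²·(1−r²)/r²
(1−r²)/r² = (1−0.1681)/0.1681 = 4.9488
n ≥ 2 + 2.706025·4.9488 = 2 + 13.3916 = 15.3916
⌈15.3916⌉ = 16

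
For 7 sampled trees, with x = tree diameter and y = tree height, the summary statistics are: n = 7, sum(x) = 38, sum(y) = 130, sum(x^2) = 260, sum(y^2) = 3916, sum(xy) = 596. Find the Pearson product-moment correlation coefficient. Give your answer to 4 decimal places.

S_xy = nΣxy − ΣxΣy = 7·596 − 38·130 = 4172 − 4940 = -768
S_xx = nΣx² − (Σx)² = 7·260 − 38² = 1820 − 1444 = 376
S_yy = nΣy² − (Σy)² = 7·3916 − 130² = 27412 − 16900 = 10512
r = S_xy / √(S_xx·S_yy) = -768 / √(376·10512) = -768 / √3952512 = -768 / 1988.0926 = -0.3863

-0.3863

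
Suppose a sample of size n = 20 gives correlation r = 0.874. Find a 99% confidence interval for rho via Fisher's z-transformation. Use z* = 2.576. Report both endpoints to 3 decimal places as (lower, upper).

(0.620, 0.962)

z_r = atanh(0.874) = 1.349774;  SE = 1/√(n−3) = 1/√17 = 0.242536
z-limits: 1.349774 ± 2.576·0.242536 = 1.349774 ± 0.624773 = [0.725001, 1.974547]
ρ-limits: (tanh 0.725001, tanh 1.974547) = (0.620, 0.962)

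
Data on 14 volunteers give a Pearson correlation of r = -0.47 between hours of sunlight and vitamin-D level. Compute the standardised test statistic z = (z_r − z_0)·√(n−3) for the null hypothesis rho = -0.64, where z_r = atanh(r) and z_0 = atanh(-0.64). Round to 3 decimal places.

0.823

Fisher z: atanh(-0.47) = -0.510070, atanh(-0.64) = -0.758174
z = (z_r − z_0)·√(n−3) = (-0.510070 − (-0.758174))·√11 = 0.248104 · 3.316625 = 0.823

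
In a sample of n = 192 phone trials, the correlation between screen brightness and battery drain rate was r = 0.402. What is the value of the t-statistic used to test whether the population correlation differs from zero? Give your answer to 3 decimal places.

6.052

1 − r² = 1 − 0.161604 = 0.838396;  √(1−r²) = 0.915640
√(n−2) = √190 = 13.784049
t = r·√(n−2)/√(1−r²) = 0.402 · 13.784049 / 0.915640 = 6.052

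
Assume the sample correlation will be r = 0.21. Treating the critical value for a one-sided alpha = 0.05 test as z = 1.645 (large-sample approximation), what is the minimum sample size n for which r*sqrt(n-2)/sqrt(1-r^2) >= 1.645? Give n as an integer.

61

Need r·√(n−2)/√(1−r²) ≥ 1.645
√(n−2) ≥ 1.645·√(1−0.0441) / 0.21 = 1.645·0.977701 / 0.21 = 7.6587
n−2 ≥ 58.6557  ⇒  n ≥ 60.6557
Smallest integer n = 61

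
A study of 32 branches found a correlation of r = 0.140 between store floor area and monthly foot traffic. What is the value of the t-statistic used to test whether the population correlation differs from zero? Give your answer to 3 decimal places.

1 − r² = 1 − 0.019600 = 0.980400;  √(1−r²) = 0.990152
√(n−2) = √30 = 5.477226
t = r·√(n−2)/√(1−r²) = 0.140 · 5.477226 / 0.990152 = 0.774

0.774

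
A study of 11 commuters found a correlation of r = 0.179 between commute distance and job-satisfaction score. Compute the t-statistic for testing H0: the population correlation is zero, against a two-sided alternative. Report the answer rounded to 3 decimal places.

t = r·√(n−2) / √(1−r²) with r = 0.179, n = 11
  = 0.179·√9 / √(1 − 0.032041)
  = 0.179·3.000000 / 0.983849
  = 0.537000 / 0.983849 = 0.546

0.546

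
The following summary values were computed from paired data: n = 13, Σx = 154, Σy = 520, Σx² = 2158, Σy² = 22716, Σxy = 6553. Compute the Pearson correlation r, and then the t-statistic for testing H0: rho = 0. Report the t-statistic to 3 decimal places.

Numerator: nΣxy − (Σx)(Σy) = 13·6553 − (154)(520) = 5109
Denominator: √[(nΣx²−(Σx)²)(nΣy²−(Σy)²)]
  nΣx²−(Σx)² = 13·2158 − 23716 = 4338;  nΣy²−(Σy)² = 13·22716 − 270400 = 24908
  √(4338·24908) = √108050904 = 10394.7537
r = 5109 / 10394.7537 = 0.4915
t = r·√(n−2)/√(1−r²) = 0.4915·√11 / √(1−0.241572) = 1.630121 / 0.870878 = 1.872

1.872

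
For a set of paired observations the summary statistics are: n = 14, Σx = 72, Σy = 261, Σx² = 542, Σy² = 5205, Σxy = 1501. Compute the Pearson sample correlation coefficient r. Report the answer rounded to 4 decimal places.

0.6576

S_xy = nΣxy − ΣxΣy = 14·1501 − 72·261 = 21014 − 18792 = 2222
S_xx = nΣx² − (Σx)² = 14·542 − 72² = 7588 − 5184 = 2404
S_yy = nΣy² − (Σy)² = 14·5205 − 261² = 72870 − 68121 = 4749
r = S_xy / √(S_xx·S_yy) = 2222 / √(2404·4749) = 2222 / √11416596 = 2222 / 3378.8454 = 0.6576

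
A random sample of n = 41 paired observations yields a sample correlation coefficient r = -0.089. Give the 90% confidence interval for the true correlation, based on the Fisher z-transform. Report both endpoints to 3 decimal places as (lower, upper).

z_r = atanh(-0.089) = -0.089236;  SE = 1/√(n−3) = 1/√38 = 0.162221
z-limits: -0.089236 ± 1.645·0.162221 = -0.089236 ± 0.266854 = [-0.356090, 0.177618]
ρ-limits: (tanh -0.356090, tanh 0.177618) = (-0.342, 0.176)

(-0.342, 0.176)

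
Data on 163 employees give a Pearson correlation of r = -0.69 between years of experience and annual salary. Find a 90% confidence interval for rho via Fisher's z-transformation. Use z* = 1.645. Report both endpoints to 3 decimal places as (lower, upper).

z_r = atanh(-0.69) = -0.847956;  SE = 1/√(n−3) = 1/√160 = 0.079057
z-limits: -0.847956 ± 1.645·0.079057 = -0.847956 ± 0.130049 = [-0.978005, -0.717907]
ρ-limits: (tanh -0.978005, tanh -0.717907) = (-0.752, -0.616)

(-0.752, -0.616)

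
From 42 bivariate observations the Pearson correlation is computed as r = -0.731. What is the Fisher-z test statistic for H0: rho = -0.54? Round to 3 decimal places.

-2.040

z_r = atanh(-0.731) = -0.930872,  z_0 = atanh(-0.54) = -0.604156
SE = 1/√(n−3) = 1/√39 = 0.160128
z = (z_r − z_0)/SE = (-0.930872 − (-0.604156)) / 0.160128 = -0.326716 / 0.160128 = -2.040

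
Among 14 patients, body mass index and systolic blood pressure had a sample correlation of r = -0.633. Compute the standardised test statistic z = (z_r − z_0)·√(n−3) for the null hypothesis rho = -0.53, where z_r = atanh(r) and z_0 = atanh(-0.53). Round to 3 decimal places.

Fisher z: atanh(-0.633) = -0.746406, atanh(-0.53) = -0.590145
z = (z_r − z_0)·√(n−3) = (-0.746406 − (-0.590145))·√11 = -0.156261 · 3.316625 = -0.518

-0.518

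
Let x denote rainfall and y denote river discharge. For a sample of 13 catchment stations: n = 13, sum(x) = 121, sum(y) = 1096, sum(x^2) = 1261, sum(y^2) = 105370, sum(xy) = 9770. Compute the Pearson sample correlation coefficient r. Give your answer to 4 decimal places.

-0.3262

Numerator: nΣxy − (Σx)(Σy) = 13·9770 − (121)(1096) = -5606
Denominator: √[(nΣx²−(Σx)²)(nΣy²−(Σy)²)]
  nΣx²−(Σx)² = 13·1261 − 14641 = 1752;  nΣy²−(Σy)² = 13·105370 − 1201216 = 168594
  √(1752·168594) = √295376688 = 17186.5264
r = -5606 / 17186.5264 = -0.3262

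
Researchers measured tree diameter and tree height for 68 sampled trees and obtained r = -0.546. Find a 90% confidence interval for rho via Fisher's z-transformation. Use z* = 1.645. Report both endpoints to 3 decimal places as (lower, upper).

(-0.673, -0.387)

Fisher z: z_r = atanh(r) = ½·ln((1+(-0.546))/(1−(-0.546))) = -0.612665
SE(z) = 1/√(n−3) = 1/√65 = 0.124035
90% ⇒ z* = 1.645; margin = 1.645·0.124035 = 0.204038
CI on z-scale: (-0.816703, -0.408627)
Back-transform: tanh(-0.816703) = -0.673271, tanh(-0.408627) = -0.387306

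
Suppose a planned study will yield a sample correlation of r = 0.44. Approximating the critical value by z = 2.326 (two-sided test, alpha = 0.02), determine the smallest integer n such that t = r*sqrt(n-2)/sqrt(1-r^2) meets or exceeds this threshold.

r√(n−2)/√(1−r²) ≥ 2.326  ⇔  n−2 ≥ (2.326)²·(1−r²)/r²
(1−r²)/r² = (1−0.1936)/0.1936 = 4.1653
n ≥ 2 + 5.410276·4.1653 = 2 + 22.5354 = 24.5354
⌈24.5354⌉ = 25

25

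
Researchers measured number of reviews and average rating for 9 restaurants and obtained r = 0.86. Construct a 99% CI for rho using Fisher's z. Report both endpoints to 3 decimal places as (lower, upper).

(0.237, 0.982)

Fisher z: z_r = atanh(r) = ½·ln((1+0.86)/(1−0.86)) = 1.293345
SE(z) = 1/√(n−3) = 1/√6 = 0.408248
99% ⇒ z* = 2.576; margin = 2.576·0.408248 = 1.051647
CI on z-scale: (0.241698, 2.344992)
Back-transform: tanh(0.241698) = 0.237099, tanh(2.344992) = 0.981794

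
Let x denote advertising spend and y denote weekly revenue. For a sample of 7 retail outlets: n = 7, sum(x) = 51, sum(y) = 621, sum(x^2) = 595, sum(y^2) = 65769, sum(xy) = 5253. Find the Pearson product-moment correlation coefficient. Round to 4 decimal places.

Numerator: nΣxy − (Σx)(Σy) = 7·5253 − (51)(621) = 5100
Denominator: √[(nΣx²−(Σx)²)(nΣy²−(Σy)²)]
  nΣx²−(Σx)² = 7·595 − 2601 = 1564;  nΣy²−(Σy)² = 7·65769 − 385641 = 74742
  √(1564·74742) = √116896488 = 10811.8679
r = 5100 / 10811.8679 = 0.4717

0.4717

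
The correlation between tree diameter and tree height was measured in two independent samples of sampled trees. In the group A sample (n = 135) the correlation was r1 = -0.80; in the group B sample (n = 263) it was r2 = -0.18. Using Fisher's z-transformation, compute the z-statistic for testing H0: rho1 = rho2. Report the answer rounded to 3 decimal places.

Fisher z-transforms: z1 = atanh(-0.80) = -1.098612, z2 = atanh(-0.18) = -0.181983; difference d = -0.916629
Var(d) = 1/132 + 1/260 = 0.0075758 + 0.0038462 = 0.0114220
z = d/√Var(d) = -0.916629 / √0.0114220 = -0.916629 / 0.106874 = -8.577

-8.577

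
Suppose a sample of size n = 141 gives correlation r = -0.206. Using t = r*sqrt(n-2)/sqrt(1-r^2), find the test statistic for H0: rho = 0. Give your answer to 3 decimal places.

t = r·√(n−2) / √(1−r²) with r = -0.206, n = 141
  = -0.206·√139 / √(1 − 0.042436)
  = -0.206·11.789826 / 0.978552
  = -2.428704 / 0.978552 = -2.482

-2.482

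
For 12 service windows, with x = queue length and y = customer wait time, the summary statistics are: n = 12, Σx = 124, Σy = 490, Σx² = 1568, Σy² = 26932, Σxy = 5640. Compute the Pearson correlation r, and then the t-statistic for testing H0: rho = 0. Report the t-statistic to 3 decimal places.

Numerator: nΣxy − (Σx)(Σy) = 12·5640 − (124)(490) = 6920
Denominator: √[(nΣx²−(Σx)²)(nΣy²−(Σy)²)]
  nΣx²−(Σx)² = 12·1568 − 15376 = 3440;  nΣy²−(Σy)² = 12·26932 − 240100 = 83084
  √(3440·83084) = √285808960 = 16905.8854
r = 6920 / 16905.8854 = 0.4093
t = r·√(n−2)/√(1−r²) = 0.4093·√10 / √(1−0.167526) = 1.294320 / 0.912400 = 1.419

1.419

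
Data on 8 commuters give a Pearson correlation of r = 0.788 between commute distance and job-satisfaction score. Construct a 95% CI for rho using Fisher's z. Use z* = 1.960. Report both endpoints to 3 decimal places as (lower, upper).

z_r = atanh(0.788) = 1.066133;  SE = 1/√(n−3) = 1/√5 = 0.447214
z-limits: 1.066133 ± 1.960·0.447214 = 1.066133 ± 0.876539 = [0.189594, 1.942672]
ρ-limits: (tanh 0.189594, tanh 1.942672) = (0.187, 0.960)

(0.187, 0.960)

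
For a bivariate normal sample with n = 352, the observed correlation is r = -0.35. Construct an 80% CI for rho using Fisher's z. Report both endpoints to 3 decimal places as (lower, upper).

Fisher z: z_r = atanh(r) = ½·ln((1+(-0.35))/(1−(-0.35))) = -0.365444
SE(z) = 1/√(n−3) = 1/√349 = 0.053529
80% ⇒ z* = 1.282; margin = 1.282·0.053529 = 0.068624
CI on z-scale: (-0.434068, -0.296820)
Back-transform: tanh(-0.434068) = -0.408715, tanh(-0.296820) = -0.288400

(-0.409, -0.288)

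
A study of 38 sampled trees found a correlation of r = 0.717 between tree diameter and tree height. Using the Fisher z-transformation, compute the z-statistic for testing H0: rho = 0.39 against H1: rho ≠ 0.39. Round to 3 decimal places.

2.897

z_r = atanh(0.717) = 0.901443,  z_0 = atanh(0.39) = 0.411800
SE = 1/√(n−3) = 1/√35 = 0.169031
z = (z_r − z_0)/SE = (0.901443 − 0.411800) / 0.169031 = 0.489643 / 0.169031 = 2.897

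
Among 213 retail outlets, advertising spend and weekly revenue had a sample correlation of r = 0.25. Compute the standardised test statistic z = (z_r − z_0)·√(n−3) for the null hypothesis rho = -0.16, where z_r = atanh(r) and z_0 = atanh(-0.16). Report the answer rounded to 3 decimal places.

Fisher z: atanh(0.25) = 0.255413, atanh(-0.16) = -0.161387
z = (z_r − z_0)·√(n−3) = (0.255413 − (-0.161387))·√210 = 0.416800 · 14.491377 = 6.040

6.040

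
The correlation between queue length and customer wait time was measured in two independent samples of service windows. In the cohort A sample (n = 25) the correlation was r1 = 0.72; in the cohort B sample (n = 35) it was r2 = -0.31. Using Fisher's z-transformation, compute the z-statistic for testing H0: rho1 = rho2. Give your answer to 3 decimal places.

Fisher z-transforms: z1 = atanh(0.72) = 0.907645, z2 = atanh(-0.31) = -0.320545; difference d = 1.228190
Var(d) = 1/22 + 1/32 = 0.0454545 + 0.0312500 = 0.0767045
z = d/√Var(d) = 1.228190 / √0.0767045 = 1.228190 / 0.276956 = 4.435

4.435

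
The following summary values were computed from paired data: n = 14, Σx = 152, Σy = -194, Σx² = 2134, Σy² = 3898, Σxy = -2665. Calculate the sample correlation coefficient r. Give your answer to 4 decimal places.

S_xy = nΣxy − ΣxΣy = 14·(-2665) − 152·(-194) = -37310 − (-29488) = -7822
S_xx = nΣx² − (Σx)² = 14·2134 − 152² = 29876 − 23104 = 6772
S_yy = nΣy² − (Σy)² = 14·3898 − (-194)² = 54572 − 37636 = 16936
r = S_xy / √(S_xx·S_yy) = -7822 / √(6772·16936) = -7822 / √114690592 = -7822 / 10709.3694 = -0.7304

-0.7304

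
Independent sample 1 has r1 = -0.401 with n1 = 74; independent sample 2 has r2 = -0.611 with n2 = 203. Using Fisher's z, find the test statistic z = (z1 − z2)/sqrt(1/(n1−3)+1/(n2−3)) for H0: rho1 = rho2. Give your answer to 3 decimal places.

2.068

z1 = atanh(-0.401) = -0.424840,  z2 = atanh(-0.611) = -0.710516
SE = √(1/(n1−3) + 1/(n2−3)) = √(1/71 + 1/200) = √(0.0140845 + 0.0050000) = √0.0190845 = 0.138147
z = (z1 − z2)/SE = (-0.424840 − (-0.710516)) / 0.138147 = 0.285676 / 0.138147 = 2.068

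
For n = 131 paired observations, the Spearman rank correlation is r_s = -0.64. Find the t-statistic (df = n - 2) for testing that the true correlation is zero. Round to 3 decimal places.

-9.460

1 − r_s² = 1 − 0.4096 = 0.5904;  √(1−r_s²) = 0.768375
√(n−2) = √129 = 11.357817
t = r_s·√(n−2)/√(1−r_s²) = -0.64 · 11.357817 / 0.768375 = -9.460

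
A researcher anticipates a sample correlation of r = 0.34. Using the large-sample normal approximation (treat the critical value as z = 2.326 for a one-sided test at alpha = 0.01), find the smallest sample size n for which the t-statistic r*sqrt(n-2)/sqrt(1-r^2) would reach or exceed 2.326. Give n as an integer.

Need r·√(n−2)/√(1−r²) ≥ 2.326
√(n−2) ≥ 2.326·√(1−0.1156) / 0.34 = 2.326·0.940425 / 0.34 = 6.4336
n−2 ≥ 41.3912  ⇒  n ≥ 43.3912
Smallest integer n = 44

44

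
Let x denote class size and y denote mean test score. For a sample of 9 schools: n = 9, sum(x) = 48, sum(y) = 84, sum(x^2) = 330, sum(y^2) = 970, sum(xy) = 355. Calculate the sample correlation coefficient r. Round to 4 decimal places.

S_xy = nΣxy − ΣxΣy = 9·355 − 48·84 = 3195 − 4032 = -837
S_xx = nΣx² − (Σx)² = 9·330 − 48² = 2970 − 2304 = 666
S_yy = nΣy² − (Σy)² = 9·970 − 84² = 8730 − 7056 = 1674
r = S_xy / √(S_xx·S_yy) = -837 / √(666·1674) = -837 / √1114884 = -837 / 1055.8807 = -0.7927

-0.7927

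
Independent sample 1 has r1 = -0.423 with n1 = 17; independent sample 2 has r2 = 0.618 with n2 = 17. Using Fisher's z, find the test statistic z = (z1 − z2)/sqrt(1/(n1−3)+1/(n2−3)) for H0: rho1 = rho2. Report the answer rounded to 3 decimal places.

-3.104

Fisher z-transforms: z1 = atanh(-0.423) = -0.451340, z2 = atanh(0.618) = 0.721763; difference d = -1.173103
Var(d) = 1/14 + 1/14 = 0.0714286 + 0.0714286 = 0.1428572
z = d/√Var(d) = -1.173103 / √0.1428572 = -1.173103 / 0.377965 = -3.104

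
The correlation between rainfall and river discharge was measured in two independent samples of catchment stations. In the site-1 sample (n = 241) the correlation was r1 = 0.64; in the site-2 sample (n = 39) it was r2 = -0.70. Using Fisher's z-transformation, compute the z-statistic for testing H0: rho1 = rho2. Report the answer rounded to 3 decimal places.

z1 = atanh(0.64) = 0.758174,  z2 = atanh(-0.70) = -0.867301
SE = √(1/(n1−3) + 1/(n2−3)) = √(1/238 + 1/36) = √(0.0042017 + 0.0277778) = √0.0319795 = 0.178828
z = (z1 − z2)/SE = (0.758174 − (-0.867301)) / 0.178828 = 1.625475 / 0.178828 = 9.090

9.090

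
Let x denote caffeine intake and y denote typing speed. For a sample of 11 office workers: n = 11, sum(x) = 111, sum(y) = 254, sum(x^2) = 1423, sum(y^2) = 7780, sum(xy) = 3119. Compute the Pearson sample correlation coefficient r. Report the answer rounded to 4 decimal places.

S_xy = nΣxy − ΣxΣy = 11·3119 − 111·254 = 34309 − 28194 = 6115
S_xx = nΣx² − (Σx)² = 11·1423 − 111² = 15653 − 12321 = 3332
S_yy = nΣy² − (Σy)² = 11·7780 − 254² = 85580 − 64516 = 21064
r = S_xy / √(S_xx·S_yy) = 6115 / √(3332·21064) = 6115 / √70185248 = 6115 / 8377.6636 = 0.7299

0.7299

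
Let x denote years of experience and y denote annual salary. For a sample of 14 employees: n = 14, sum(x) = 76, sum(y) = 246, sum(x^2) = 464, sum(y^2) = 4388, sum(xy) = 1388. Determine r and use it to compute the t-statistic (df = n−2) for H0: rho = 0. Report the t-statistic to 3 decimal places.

S_xy = nΣxy − ΣxΣy = 14·1388 − 76·246 = 19432 − 18696 = 736
S_xx = nΣx² − (Σx)² = 14·464 − 76² = 6496 − 5776 = 720
S_yy = nΣy² − (Σy)² = 14·4388 − 246² = 61432 − 60516 = 916
r = S_xy / √(S_xx·S_yy) = 736 / √(720·916) = 736 / √659520 = 736 / 812.1084 = 0.9063
t = r·√(n−2)/√(1−r²) = 0.9063·√12 / √(1−0.821380) = 3.139515 / 0.422635 = 7.428

7.428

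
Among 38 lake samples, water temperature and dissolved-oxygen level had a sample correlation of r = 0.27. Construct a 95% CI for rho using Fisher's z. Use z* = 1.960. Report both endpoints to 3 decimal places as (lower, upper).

z_r = atanh(0.27) = 0.276864;  SE = 1/√(n−3) = 1/√35 = 0.169031
z-limits: 0.276864 ± 1.960·0.169031 = 0.276864 ± 0.331301 = [-0.054437, 0.608165]
ρ-limits: (tanh -0.054437, tanh 0.608165) = (-0.054, 0.543)

(-0.054, 0.543)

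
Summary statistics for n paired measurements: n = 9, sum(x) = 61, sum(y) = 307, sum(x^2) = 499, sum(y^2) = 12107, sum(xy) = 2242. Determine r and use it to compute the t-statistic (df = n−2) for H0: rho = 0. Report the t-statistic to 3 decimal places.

S_xy = nΣxy − ΣxΣy = 9·2242 − 61·307 = 20178 − 18727 = 1451
S_xx = nΣx² − (Σx)² = 9·499 − 61² = 4491 − 3721 = 770
S_yy = nΣy² − (Σy)² = 9·12107 − 307² = 108963 − 94249 = 14714
r = S_xy / √(S_xx·S_yy) = 1451 / √(770·14714) = 1451 / √11329780 = 1451 / 3365.9739 = 0.4311
t = r·√(n−2)/√(1−r²) = 0.4311·√7 / √(1−0.185847) = 1.140583 / 0.902304 = 1.264

1.264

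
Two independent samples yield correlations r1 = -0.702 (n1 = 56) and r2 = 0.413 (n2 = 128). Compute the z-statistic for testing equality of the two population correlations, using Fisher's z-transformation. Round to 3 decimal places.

Fisher z-transforms: z1 = atanh(-0.702) = -0.871233, z2 = atanh(0.413) = 0.439223; difference d = -1.310456
Var(d) = 1/53 + 1/125 = 0.0188679 + 0.0080000 = 0.0268679
z = d/√Var(d) = -1.310456 / √0.0268679 = -1.310456 / 0.163914 = -7.995

-7.995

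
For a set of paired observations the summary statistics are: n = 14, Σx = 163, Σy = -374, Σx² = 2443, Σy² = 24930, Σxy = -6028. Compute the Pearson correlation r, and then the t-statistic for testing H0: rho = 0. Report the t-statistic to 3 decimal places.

S_xy = nΣxy − ΣxΣy = 14·(-6028) − 163·(-374) = -84392 − (-60962) = -23430
S_xx = nΣx² − (Σx)² = 14·2443 − 163² = 34202 − 26569 = 7633
S_yy = nΣy² − (Σy)² = 14·24930 − (-374)² = 349020 − 139876 = 209144
r = S_xy / √(S_xx·S_yy) = -23430 / √(7633·209144) = -23430 / √1596396152 = -23430 / 39954.9265 = -0.5864
t = r·√(n−2)/√(1−r²) = -0.5864·√12 / √(1−0.343865) = -2.031349 / 0.810022 = -2.508

-2.508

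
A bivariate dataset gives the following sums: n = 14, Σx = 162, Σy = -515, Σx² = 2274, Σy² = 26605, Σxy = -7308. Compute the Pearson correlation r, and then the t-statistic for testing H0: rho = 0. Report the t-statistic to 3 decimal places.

-4.194

S_xy = nΣxy − ΣxΣy = 14·(-7308) − 162·(-515) = -102312 − (-83430) = -18882
S_xx = nΣx² − (Σx)² = 14·2274 − 162² = 31836 − 26244 = 5592
S_yy = nΣy² − (Σy)² = 14·26605 − (-515)² = 372470 − 265225 = 107245
r = S_xy / √(S_xx·S_yy) = -18882 / √(5592·107245) = -18882 / √599714040 = -18882 / 24489.0596 = -0.7710
t = r·√(n−2)/√(1−r²) = -0.7710·√12 / √(1−0.594441) = -2.670822 / 0.636835 = -4.194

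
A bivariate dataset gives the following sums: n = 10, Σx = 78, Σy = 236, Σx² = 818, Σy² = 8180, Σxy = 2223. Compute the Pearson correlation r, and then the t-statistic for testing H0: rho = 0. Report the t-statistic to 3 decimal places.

1.707

Numerator: nΣxy − (Σx)(Σy) = 10·2223 − (78)(236) = 3822
Denominator: √[(nΣx²−(Σx)²)(nΣy²−(Σy)²)]
  nΣx²−(Σx)² = 10·818 − 6084 = 2096;  nΣy²−(Σy)² = 10·8180 − 55696 = 26104
  √(2096·26104) = √54713984 = 7396.8902
r = 3822 / 7396.8902 = 0.5167
t = r·√(n−2)/√(1−r²) = 0.5167·√8 / √(1−0.266979) = 1.461448 / 0.856166 = 1.707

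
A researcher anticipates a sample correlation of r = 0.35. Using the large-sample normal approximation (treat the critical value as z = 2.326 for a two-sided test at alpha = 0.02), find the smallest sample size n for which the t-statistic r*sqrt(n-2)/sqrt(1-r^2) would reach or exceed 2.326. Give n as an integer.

41

r√(n−2)/√(1−r²) ≥ 2.326  ⇔  n−2 ≥ (2.326)²·(1−r²)/r²
(1−r²)/r² = (1−0.1225)/0.1225 = 7.1633
n ≥ 2 + 5.410276·7.1633 = 2 + 38.7554 = 40.7554
⌈40.7554⌉ = 41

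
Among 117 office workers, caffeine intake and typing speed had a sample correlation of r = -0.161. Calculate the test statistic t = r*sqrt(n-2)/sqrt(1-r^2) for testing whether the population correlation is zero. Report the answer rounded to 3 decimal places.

-1.749

t = r·√(n−2) / √(1−r²) with r = -0.161, n = 117
  = -0.161·√115 / √(1 − 0.025921)
  = -0.161·10.723805 / 0.986954
  = -1.726533 / 0.986954 = -1.749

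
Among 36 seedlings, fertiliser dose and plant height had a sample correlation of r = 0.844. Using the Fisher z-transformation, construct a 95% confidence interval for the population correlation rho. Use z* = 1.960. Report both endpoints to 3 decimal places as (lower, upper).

(0.713, 0.918)

z_r = atanh(0.844) = 1.234918;  SE = 1/√(n−3) = 1/√33 = 0.174078
z-limits: 1.234918 ± 1.960·0.174078 = 1.234918 ± 0.341193 = [0.893725, 1.576111]
ρ-limits: (tanh 0.893725, tanh 1.576111) = (0.713, 0.918)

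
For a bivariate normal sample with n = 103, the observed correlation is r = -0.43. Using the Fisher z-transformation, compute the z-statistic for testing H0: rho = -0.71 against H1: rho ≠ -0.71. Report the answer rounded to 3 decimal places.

4.273

Fisher z: atanh(-0.43) = -0.459897, atanh(-0.71) = -0.887184
z = (z_r − z_0)·√(n−3) = (-0.459897 − (-0.887184))·√100 = 0.427287 · 10.000000 = 4.273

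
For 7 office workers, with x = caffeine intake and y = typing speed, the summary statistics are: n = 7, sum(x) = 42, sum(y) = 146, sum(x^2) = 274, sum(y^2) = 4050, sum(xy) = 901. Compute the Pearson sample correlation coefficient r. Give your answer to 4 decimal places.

0.1681

Numerator: nΣxy − (Σx)(Σy) = 7·901 − (42)(146) = 175
Denominator: √[(nΣx²−(Σx)²)(nΣy²−(Σy)²)]
  nΣx²−(Σx)² = 7·274 − 1764 = 154;  nΣy²−(Σy)² = 7·4050 − 21316 = 7034
  √(154·7034) = √1083236 = 1040.7862
r = 175 / 1040.7862 = 0.1681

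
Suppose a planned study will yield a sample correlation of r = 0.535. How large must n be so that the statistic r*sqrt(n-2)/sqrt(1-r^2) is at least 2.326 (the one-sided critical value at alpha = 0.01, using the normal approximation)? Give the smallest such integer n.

r√(n−2)/√(1−r²) ≥ 2.326  ⇔  n−2 ≥ (2.326)²·(1−r²)/r²
(1−r²)/r² = (1−0.286225)/0.286225 = 2.4938
n ≥ 2 + 5.410276·2.4938 = 2 + 13.4921 = 15.4921
⌈15.4921⌉ = 16

16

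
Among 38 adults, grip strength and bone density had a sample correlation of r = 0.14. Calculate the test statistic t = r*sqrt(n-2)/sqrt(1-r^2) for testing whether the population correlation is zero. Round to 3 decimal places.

1 − r² = 1 − 0.0196 = 0.9804;  √(1−r²) = 0.990152
√(n−2) = √36 = 6.000000
t = r·√(n−2)/√(1−r²) = 0.14 · 6.000000 / 0.990152 = 0.848

0.848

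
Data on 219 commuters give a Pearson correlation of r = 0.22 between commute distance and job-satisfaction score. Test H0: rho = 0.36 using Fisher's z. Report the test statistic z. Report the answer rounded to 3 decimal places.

Fisher z: atanh(0.22) = 0.223656, atanh(0.36) = 0.376886
z = (z_r − z_0)·√(n−3) = (0.223656 − 0.376886)·√216 = -0.153230 · 14.696938 = -2.252

-2.252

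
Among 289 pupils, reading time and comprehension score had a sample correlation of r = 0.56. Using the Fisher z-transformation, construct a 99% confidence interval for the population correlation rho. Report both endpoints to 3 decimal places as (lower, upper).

z_r = atanh(0.56) = 0.632833;  SE = 1/√(n−3) = 1/√286 = 0.059131
z-limits: 0.632833 ± 2.576·0.059131 = 0.632833 ± 0.152321 = [0.480512, 0.785154]
ρ-limits: (tanh 0.480512, tanh 0.785154) = (0.447, 0.656)

(0.447, 0.656)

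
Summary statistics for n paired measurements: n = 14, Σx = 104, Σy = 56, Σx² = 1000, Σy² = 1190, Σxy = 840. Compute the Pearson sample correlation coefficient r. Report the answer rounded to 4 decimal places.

S_xy = nΣxy − ΣxΣy = 14·840 − 104·56 = 11760 − 5824 = 5936
S_xx = nΣx² − (Σx)² = 14·1000 − 104² = 14000 − 10816 = 3184
S_yy = nΣy² − (Σy)² = 14·1190 − 56² = 16660 − 3136 = 13524
r = S_xy / √(S_xx·S_yy) = 5936 / √(3184·13524) = 5936 / √43060416 = 5936 / 6562.0436 = 0.9046

0.9046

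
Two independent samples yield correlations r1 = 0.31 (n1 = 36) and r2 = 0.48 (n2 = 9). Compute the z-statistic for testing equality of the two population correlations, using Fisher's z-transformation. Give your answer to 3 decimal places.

-0.456

z1 = atanh(0.31) = 0.320545,  z2 = atanh(0.48) = 0.522984
SE = √(1/(n1−3) + 1/(n2−3)) = √(1/33 + 1/6) = √(0.0303030 + 0.1666667) = √0.1969697 = 0.443813
z = (z1 − z2)/SE = (0.320545 − 0.522984) / 0.443813 = -0.202439 / 0.443813 = -0.456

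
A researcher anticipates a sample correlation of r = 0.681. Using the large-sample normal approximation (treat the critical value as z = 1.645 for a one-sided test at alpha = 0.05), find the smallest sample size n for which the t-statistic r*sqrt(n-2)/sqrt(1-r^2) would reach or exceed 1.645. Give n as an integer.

Need r·√(n−2)/√(1−r²) ≥ 1.645
√(n−2) ≥ 1.645·√(1−0.463761) / 0.681 = 1.645·0.732283 / 0.681 = 1.7689
n−2 ≥ 3.1290  ⇒  n ≥ 5.1290
Smallest integer n = 6

6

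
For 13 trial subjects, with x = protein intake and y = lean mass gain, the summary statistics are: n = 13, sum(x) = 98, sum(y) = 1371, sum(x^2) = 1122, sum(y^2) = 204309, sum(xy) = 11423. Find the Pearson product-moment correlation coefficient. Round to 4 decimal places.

Numerator: nΣxy − (Σx)(Σy) = 13·11423 − (98)(1371) = 14141
Denominator: √[(nΣx²−(Σx)²)(nΣy²−(Σy)²)]
  nΣx²−(Σx)² = 13·1122 − 9604 = 4982;  nΣy²−(Σy)² = 13·204309 − 1879641 = 776376
  √(4982·776376) = √3867905232 = 62192.4853
r = 14141 / 62192.4853 = 0.2274

0.2274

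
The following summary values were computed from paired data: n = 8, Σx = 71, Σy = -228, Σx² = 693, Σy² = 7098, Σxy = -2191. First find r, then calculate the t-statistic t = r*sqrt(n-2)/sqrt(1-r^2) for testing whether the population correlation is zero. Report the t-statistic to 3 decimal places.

-4.173

Numerator: nΣxy − (Σx)(Σy) = 8·(-2191) − (71)(-228) = -1340
Denominator: √[(nΣx²−(Σx)²)(nΣy²−(Σy)²)]
  nΣx²−(Σx)² = 8·693 − 5041 = 503;  nΣy²−(Σy)² = 8·7098 − 51984 = 4800
  √(503·4800) = √2414400 = 1553.8340
r = -1340 / 1553.8340 = -0.8624
t = r·√(n−2)/√(1−r²) = -0.8624·√6 / √(1−0.743734) = -2.112440 / 0.506227 = -4.173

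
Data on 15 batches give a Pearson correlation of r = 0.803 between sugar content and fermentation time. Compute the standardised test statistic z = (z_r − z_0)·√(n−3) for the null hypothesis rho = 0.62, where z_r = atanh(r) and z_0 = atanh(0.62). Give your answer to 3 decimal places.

1.323

Fisher z: atanh(0.803) = 1.107002, atanh(0.62) = 0.725005
z = (z_r − z_0)·√(n−3) = (1.107002 − 0.725005)·√12 = 0.381997 · 3.464102 = 1.323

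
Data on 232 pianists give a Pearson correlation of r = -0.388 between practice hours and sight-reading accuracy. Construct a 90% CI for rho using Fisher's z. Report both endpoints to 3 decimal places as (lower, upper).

(-0.476, -0.292)

Fisher z: z_r = atanh(r) = ½·ln((1+(-0.388))/(1−(-0.388))) = -0.409443
SE(z) = 1/√(n−3) = 1/√229 = 0.066082
90% ⇒ z* = 1.645; margin = 1.645·0.066082 = 0.108705
CI on z-scale: (-0.518148, -0.300738)
Back-transform: tanh(-0.518148) = -0.476269, tanh(-0.300738) = -0.291988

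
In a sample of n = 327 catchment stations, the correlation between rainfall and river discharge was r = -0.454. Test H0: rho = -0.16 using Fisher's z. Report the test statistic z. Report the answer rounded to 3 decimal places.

z_r = atanh(-0.454) = -0.489727,  z_0 = atanh(-0.16) = -0.161387
SE = 1/√(n−3) = 1/√324 = 0.055556
z = (z_r − z_0)/SE = (-0.489727 − (-0.161387)) / 0.055556 = -0.328340 / 0.055556 = -5.910

-5.910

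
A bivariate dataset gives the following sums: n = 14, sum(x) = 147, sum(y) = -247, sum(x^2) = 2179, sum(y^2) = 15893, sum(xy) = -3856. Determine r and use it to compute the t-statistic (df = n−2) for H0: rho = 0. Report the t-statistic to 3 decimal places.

-1.826

S_xy = nΣxy − ΣxΣy = 14·(-3856) − 147·(-247) = -53984 − (-36309) = -17675
S_xx = nΣx² − (Σx)² = 14·2179 − 147² = 30506 − 21609 = 8897
S_yy = nΣy² − (Σy)² = 14·15893 − (-247)² = 222502 − 61009 = 161493
r = S_xy / √(S_xx·S_yy) = -17675 / √(8897·161493) = -17675 / √1436803221 = -17675 / 37905.1873 = -0.4663
t = r·√(n−2)/√(1−r²) = -0.4663·√12 / √(1−0.217436) = -1.615311 / 0.884626 = -1.826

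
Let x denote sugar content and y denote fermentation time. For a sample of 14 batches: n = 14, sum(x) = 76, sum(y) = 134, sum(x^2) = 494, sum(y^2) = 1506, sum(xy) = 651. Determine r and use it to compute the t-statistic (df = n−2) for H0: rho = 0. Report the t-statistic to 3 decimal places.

-2.382

S_xy = nΣxy − ΣxΣy = 14·651 − 76·134 = 9114 − 10184 = -1070
S_xx = nΣx² − (Σx)² = 14·494 − 76² = 6916 − 5776 = 1140
S_yy = nΣy² − (Σy)² = 14·1506 − 134² = 21084 − 17956 = 3128
r = S_xy / √(S_xx·S_yy) = -1070 / √(1140·3128) = -1070 / √3565920 = -1070 / 1888.3644 = -0.5666
t = r·√(n−2)/√(1−r²) = -0.5666·√12 / √(1−0.321036) = -1.962760 / 0.823993 = -2.382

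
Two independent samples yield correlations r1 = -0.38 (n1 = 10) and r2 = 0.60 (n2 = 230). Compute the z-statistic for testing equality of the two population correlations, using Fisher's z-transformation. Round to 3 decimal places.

-2.849

z1 = atanh(-0.38) = -0.400060,  z2 = atanh(0.60) = 0.693147
SE = √(1/(n1−3) + 1/(n2−3)) = √(1/7 + 1/227) = √(0.1428571 + 0.0044053) = √0.1472624 = 0.383748
z = (z1 − z2)/SE = (-0.400060 − 0.693147) / 0.383748 = -1.093207 / 0.383748 = -2.849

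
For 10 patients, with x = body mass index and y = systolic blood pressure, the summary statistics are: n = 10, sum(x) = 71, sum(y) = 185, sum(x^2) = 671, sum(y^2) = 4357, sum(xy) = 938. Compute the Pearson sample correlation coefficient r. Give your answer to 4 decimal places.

-0.9508

S_xy = nΣxy − ΣxΣy = 10·938 − 71·185 = 9380 − 13135 = -3755
S_xx = nΣx² − (Σx)² = 10·671 − 71² = 6710 − 5041 = 1669
S_yy = nΣy² − (Σy)² = 10·4357 − 185² = 43570 − 34225 = 9345
r = S_xy / √(S_xx·S_yy) = -3755 / √(1669·9345) = -3755 / √15596805 = -3755 / 3949.2790 = -0.9508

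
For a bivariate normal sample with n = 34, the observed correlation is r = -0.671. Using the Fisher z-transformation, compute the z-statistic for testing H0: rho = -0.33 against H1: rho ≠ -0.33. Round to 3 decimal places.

Fisher z: atanh(-0.671) = -0.812560, atanh(-0.33) = -0.342828
z = (z_r − z_0)·√(n−3) = (-0.812560 − (-0.342828))·√31 = -0.469732 · 5.567764 = -2.615

-2.615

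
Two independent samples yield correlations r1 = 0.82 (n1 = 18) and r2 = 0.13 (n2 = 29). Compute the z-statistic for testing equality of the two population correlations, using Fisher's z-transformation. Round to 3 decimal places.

3.165

Fisher z-transforms: z1 = atanh(0.82) = 1.156817, z2 = atanh(0.13) = 0.130740; difference d = 1.026077
Var(d) = 1/15 + 1/26 = 0.0666667 + 0.0384615 = 0.1051282
z = d/√Var(d) = 1.026077 / √0.1051282 = 1.026077 / 0.324235 = 3.165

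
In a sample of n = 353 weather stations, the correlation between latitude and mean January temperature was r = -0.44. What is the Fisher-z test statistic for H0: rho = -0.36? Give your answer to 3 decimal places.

Fisher z: atanh(-0.44) = -0.472231, atanh(-0.36) = -0.376886
z = (z_r − z_0)·√(n−3) = (-0.472231 − (-0.376886))·√350 = -0.095345 · 18.708287 = -1.784

-1.784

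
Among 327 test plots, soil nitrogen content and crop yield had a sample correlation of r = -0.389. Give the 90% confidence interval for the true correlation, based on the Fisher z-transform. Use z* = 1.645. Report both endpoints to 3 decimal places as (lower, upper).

Fisher z: z_r = atanh(r) = ½·ln((1+(-0.389))/(1−(-0.389))) = -0.410621
SE(z) = 1/√(n−3) = 1/√324 = 0.055556
90% ⇒ z* = 1.645; margin = 1.645·0.055556 = 0.091390
CI on z-scale: (-0.502011, -0.319231)
Back-transform: tanh(-0.502011) = -0.463697, tanh(-0.319231) = -0.308811

(-0.464, -0.309)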